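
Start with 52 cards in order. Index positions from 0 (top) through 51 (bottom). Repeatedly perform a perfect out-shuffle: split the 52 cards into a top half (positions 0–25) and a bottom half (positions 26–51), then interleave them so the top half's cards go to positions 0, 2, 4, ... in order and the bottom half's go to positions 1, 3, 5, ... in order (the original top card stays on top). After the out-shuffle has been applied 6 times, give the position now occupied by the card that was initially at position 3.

Track the card's position through each out-shuffle:
3 → 6 → 12 → 24 → 48 → 45 → 39

39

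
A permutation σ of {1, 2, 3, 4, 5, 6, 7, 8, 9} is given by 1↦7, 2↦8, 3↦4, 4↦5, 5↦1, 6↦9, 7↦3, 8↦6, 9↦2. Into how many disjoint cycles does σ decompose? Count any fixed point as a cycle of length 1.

Cycle decomposition: (1 7 3 4 5) (2 8 6 9).
2 cycles.

2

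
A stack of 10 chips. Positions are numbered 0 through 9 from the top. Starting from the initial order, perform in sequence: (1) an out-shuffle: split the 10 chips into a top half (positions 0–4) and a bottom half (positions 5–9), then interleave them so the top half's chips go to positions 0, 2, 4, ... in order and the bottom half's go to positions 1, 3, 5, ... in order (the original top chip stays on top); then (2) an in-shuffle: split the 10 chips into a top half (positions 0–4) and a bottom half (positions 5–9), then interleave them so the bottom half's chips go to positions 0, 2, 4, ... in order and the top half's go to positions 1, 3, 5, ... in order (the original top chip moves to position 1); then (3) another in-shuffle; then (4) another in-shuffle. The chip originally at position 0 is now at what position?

Track the chip from position 0 forward through each operation:
  after op 1 (out-shuffle): 0 → 0
  after op 2 (in-shuffle): 0 → 1
  after op 3 (in-shuffle): 1 → 3
  after op 4 (in-shuffle): 3 → 7

7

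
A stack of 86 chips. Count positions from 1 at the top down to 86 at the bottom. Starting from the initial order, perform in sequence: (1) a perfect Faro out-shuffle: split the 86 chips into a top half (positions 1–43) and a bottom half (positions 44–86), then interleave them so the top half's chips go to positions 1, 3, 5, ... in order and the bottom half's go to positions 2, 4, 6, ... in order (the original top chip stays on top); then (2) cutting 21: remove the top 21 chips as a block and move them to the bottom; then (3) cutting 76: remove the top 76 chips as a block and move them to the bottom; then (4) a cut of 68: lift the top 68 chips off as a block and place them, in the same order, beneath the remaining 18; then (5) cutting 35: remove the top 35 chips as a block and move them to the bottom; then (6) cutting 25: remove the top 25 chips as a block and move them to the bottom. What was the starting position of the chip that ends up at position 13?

Undo the operations in reverse order, starting from position 13:
  undo op 6 (cut 25): 13 ← 38
  undo op 5 (cut 35): 38 ← 73
  undo op 4 (cut 68): 73 ← 55
  undo op 3 (cut 76): 55 ← 45
  undo op 2 (cut 21): 45 ← 66
  undo op 1 (out-shuffle, from bottom half): 66 ← 76
So the chip at position 13 came from original position 76.

76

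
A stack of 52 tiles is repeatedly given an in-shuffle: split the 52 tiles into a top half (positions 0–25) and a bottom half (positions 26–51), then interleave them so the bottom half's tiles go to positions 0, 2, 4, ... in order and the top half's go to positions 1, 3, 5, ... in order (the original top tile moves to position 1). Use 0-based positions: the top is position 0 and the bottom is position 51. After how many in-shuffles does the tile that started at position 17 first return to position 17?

Follow position 17 under repeated in-shuffles:
17 → 35 → 18 → 37 → 22 → 45 → 38 → 24 → ... → 17 (length 52)
It first returns after 52 in-shuffles.

52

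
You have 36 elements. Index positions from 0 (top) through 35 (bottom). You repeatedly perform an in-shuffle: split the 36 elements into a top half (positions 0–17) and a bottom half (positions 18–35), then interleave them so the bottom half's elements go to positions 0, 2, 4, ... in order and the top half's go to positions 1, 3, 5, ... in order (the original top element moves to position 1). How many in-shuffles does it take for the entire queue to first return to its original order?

36

The in-shuffle permutes the 36 positions with cycle lengths [36].
Every element is home exactly when every cycle has completed a whole number of laps, i.e. after lcm(36) = 36 in-shuffles.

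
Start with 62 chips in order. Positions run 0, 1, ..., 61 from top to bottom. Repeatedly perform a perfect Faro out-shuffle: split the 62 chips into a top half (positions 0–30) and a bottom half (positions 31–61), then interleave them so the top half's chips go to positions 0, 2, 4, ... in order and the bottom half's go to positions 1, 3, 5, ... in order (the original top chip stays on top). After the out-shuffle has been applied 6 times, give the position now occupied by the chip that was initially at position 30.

29

Track the chip's position through each out-shuffle:
30 → 60 → 59 → 57 → 53 → 45 → 29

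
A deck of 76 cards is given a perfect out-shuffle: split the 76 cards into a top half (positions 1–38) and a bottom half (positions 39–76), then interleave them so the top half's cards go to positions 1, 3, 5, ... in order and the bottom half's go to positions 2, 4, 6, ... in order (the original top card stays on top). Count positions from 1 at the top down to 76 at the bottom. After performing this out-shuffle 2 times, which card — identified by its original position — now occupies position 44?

68

Work backwards from position 44, undoing one out-shuffle at a time:
44 ← 60 ← 68
So the card now at position 44 started at position 68.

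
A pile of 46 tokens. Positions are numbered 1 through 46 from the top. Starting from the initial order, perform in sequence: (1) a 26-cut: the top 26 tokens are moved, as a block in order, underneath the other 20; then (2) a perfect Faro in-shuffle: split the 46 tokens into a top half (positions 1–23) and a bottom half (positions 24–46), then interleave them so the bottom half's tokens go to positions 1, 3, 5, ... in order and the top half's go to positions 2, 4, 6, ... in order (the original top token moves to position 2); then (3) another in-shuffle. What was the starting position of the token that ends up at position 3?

Undo the operations in reverse order, starting from position 3:
  undo op 3 (in-shuffle, from bottom half): 3 ← 25
  undo op 2 (in-shuffle, from bottom half): 25 ← 36
  undo op 1 (cut 26): 36 ← 16
So the token at position 3 came from original position 16.

16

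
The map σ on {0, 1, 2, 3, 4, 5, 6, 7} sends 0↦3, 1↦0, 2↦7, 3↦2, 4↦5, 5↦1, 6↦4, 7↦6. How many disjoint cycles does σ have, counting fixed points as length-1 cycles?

1

Cycle decomposition: (0 3 2 7 6 4 5 1).
1 cycle.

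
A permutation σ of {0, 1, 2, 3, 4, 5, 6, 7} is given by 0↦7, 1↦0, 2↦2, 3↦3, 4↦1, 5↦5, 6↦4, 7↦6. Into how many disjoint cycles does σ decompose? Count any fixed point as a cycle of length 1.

Cycle decomposition: (0 7 6 4 1) (2) (3) (5).
4 cycles.

4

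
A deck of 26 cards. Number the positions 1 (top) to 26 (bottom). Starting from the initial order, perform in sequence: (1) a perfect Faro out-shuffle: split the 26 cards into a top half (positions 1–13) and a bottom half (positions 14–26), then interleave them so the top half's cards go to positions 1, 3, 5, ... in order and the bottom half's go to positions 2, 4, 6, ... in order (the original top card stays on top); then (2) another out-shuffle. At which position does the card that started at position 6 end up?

21

Track the card from position 6 forward through each operation:
  after op 1 (out-shuffle): 6 → 11
  after op 2 (out-shuffle): 11 → 21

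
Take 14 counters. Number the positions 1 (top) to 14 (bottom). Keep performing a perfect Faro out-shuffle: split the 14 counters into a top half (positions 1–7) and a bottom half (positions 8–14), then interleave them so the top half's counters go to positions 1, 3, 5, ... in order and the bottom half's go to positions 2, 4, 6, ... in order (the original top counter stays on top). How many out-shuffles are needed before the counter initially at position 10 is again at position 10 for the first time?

12

Follow position 10 under repeated out-shuffles:
10 → 6 → 11 → 8 → 2 → 3 → 5 → 9 → 4 → 7 → 13 → 12 → 10
It first returns after 12 out-shuffles.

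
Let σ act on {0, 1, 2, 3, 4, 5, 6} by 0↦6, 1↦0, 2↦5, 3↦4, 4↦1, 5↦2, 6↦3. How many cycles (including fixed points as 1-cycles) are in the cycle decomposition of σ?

Cycle decomposition: (0 6 3 4 1) (2 5).
2 cycles.

2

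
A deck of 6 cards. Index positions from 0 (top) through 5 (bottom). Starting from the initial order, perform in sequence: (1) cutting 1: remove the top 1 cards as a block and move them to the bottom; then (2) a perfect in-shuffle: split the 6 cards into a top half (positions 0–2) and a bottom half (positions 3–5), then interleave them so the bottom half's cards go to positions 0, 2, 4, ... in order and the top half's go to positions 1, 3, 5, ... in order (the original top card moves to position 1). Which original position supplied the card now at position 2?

Undo the operations in reverse order, starting from position 2:
  undo op 2 (in-shuffle, from bottom half): 2 ← 4
  undo op 1 (cut 1): 4 ← 5
So the card at position 2 came from original position 5.

5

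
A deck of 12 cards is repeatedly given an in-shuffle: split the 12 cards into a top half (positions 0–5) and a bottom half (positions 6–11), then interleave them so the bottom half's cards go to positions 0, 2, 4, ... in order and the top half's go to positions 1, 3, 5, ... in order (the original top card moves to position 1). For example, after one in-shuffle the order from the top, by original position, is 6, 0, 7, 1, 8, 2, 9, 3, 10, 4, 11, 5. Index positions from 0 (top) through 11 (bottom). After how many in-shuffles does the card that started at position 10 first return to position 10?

12

Follow position 10 under repeated in-shuffles:
10 → 8 → 4 → 9 → 6 → 0 → 1 → 3 → 7 → 2 → 5 → 11 → 10
It first returns after 12 in-shuffles.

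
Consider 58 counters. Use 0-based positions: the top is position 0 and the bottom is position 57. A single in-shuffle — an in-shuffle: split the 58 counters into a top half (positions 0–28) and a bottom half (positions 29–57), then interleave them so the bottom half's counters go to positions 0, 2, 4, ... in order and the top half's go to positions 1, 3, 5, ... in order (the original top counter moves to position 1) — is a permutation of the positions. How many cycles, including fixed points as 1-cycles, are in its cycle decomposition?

1

Trace each unvisited position around until it returns:
(0 1 3 7 15 31 ... len 58)
1 cycle in total.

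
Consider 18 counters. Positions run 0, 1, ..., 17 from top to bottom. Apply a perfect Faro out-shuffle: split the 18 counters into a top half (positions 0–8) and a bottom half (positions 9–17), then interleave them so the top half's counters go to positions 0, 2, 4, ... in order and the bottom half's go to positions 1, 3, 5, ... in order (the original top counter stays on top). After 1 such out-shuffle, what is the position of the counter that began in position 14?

Track the counter's position through each out-shuffle:
14 → 11

11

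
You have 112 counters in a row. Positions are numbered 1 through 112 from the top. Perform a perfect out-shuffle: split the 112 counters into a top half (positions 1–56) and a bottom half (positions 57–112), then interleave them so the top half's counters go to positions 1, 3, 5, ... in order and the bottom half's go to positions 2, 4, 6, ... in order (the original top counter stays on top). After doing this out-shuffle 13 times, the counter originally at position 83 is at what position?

84

Track position through each out-shuffle: 83 → 54 → 107 → 102 → 92 → ... (continuing for 13 shuffles total) → 84.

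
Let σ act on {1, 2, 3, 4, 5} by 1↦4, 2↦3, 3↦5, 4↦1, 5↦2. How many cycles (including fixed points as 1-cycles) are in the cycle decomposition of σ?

2

Cycle decomposition: (1 4) (2 3 5).
2 cycles.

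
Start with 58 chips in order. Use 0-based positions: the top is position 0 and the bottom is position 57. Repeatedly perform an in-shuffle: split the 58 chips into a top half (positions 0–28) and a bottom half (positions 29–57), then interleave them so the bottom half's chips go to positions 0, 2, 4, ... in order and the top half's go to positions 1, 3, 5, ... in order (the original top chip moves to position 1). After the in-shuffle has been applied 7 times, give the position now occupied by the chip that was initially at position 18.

12

Track the chip's position through each in-shuffle:
18 → 37 → 16 → 33 → 8 → 17 → 35 → 12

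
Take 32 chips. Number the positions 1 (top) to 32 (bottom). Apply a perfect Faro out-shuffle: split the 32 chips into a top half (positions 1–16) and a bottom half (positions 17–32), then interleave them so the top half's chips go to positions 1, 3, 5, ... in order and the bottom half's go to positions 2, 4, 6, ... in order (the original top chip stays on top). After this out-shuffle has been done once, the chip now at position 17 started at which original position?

9

Work backwards from position 17, undoing one out-shuffle at a time:
17 ← 9
So the chip now at position 17 started at position 9.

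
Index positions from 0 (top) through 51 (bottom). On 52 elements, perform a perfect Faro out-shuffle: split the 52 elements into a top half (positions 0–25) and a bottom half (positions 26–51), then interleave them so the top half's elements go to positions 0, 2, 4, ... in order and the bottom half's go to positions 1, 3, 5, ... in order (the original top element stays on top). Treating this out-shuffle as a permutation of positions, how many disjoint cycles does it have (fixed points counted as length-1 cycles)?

9

Trace each unvisited position around until it returns:
(0) (1 2 4 8 16 32 13 26) (3 6 12 24 48 45 39 27) (5 10 20 40 29 7 14 28) (9 18 36 21 42 33 15 30) (11 22 44 37 23 46 41 31) (17 34) (19 38 25 50 49 47 43 35) ... plus 1 more
9 cycles in total.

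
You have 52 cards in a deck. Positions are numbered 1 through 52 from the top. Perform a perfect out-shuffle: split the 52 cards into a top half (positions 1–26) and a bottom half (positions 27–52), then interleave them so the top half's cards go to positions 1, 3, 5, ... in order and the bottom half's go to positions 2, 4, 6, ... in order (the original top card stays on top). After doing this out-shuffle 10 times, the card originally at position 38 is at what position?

Track the card's position through each out-shuffle:
38 → 24 → 47 → 42 → 32 → 12 → 23 → 45 → 38 → 24 → 47

47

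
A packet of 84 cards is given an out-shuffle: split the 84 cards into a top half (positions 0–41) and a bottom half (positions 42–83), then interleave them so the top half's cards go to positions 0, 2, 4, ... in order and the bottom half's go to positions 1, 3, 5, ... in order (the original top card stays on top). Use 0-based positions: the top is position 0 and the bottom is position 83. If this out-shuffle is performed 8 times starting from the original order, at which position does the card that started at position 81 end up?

Track the card's position through each out-shuffle:
81 → 79 → 75 → 67 → 51 → 19 → 38 → 76 → 69

69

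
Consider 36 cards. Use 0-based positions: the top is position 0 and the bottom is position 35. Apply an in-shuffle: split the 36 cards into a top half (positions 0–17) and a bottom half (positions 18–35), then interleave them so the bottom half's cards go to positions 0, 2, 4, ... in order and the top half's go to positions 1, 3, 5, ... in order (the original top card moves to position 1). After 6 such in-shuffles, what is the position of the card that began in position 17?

Track the card's position through each in-shuffle:
17 → 35 → 34 → 32 → 28 → 20 → 4

4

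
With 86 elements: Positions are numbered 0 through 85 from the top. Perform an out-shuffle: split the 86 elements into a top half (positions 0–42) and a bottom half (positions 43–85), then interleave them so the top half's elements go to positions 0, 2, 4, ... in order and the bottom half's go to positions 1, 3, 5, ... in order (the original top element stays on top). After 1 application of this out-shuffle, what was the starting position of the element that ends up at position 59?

72

Work backwards from position 59, undoing one out-shuffle at a time:
59 ← 72
So the element now at position 59 started at position 72.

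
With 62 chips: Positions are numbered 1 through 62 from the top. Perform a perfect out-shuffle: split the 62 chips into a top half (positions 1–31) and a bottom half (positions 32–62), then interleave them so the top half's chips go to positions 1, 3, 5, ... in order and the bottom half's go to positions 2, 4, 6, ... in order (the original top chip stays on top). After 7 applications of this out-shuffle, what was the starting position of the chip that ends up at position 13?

Work backwards from position 13, undoing one out-shuffle at a time:
13 ← 7 ← 4 ← 33 ← 17 ← 9 ← 5 ← 3
So the chip now at position 13 started at position 3.

3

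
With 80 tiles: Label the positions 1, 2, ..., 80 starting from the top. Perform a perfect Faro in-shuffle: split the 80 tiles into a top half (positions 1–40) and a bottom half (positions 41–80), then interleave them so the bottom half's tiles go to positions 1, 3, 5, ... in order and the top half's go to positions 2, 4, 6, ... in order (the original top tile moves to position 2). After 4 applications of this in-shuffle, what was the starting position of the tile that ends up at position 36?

Work backwards from position 36, undoing one in-shuffle at a time:
36 ← 18 ← 9 ← 45 ← 63
So the tile now at position 36 started at position 63.

63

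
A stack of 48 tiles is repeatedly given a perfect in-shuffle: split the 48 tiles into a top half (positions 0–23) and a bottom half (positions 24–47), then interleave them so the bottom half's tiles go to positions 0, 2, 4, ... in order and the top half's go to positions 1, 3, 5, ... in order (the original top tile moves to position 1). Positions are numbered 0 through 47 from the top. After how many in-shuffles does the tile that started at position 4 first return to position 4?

21

Follow position 4 under repeated in-shuffles:
4 → 9 → 19 → 39 → 30 → 12 → 25 → 2 → ... → 4 (length 21)
It first returns after 21 in-shuffles.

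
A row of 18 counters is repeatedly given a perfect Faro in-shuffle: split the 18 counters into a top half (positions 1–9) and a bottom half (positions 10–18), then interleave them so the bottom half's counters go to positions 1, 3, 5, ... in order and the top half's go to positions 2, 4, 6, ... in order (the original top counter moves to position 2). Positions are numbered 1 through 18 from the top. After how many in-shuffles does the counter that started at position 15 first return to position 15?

Follow position 15 under repeated in-shuffles:
15 → 11 → 3 → 6 → 12 → 5 → 10 → 1 → 2 → 4 → 8 → 16 → 13 → 7 → 14 → 9 → 18 → 17 → 15
It first returns after 18 in-shuffles.

18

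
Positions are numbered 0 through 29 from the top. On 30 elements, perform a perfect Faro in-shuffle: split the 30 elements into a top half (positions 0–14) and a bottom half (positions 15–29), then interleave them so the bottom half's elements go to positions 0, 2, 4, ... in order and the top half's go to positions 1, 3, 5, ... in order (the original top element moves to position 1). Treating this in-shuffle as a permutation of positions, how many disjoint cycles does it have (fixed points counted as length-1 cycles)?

6

Trace each unvisited position around until it returns:
(0 1 3 7 15) (2 5 11 23 16) (4 9 19 8 17) (6 13 27 24 18) (10 21 12 25 20) (14 29 28 26 22)
6 cycles in total.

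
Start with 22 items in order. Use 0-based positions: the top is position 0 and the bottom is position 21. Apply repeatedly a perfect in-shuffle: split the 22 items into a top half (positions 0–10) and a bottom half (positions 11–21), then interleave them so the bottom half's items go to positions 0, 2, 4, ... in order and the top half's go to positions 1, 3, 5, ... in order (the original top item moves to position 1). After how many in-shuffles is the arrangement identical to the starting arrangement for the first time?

11

The in-shuffle permutes the 22 positions with cycle lengths [11, 11].
Every item is home exactly when every cycle has completed a whole number of laps, i.e. after lcm(11) = 11 in-shuffles.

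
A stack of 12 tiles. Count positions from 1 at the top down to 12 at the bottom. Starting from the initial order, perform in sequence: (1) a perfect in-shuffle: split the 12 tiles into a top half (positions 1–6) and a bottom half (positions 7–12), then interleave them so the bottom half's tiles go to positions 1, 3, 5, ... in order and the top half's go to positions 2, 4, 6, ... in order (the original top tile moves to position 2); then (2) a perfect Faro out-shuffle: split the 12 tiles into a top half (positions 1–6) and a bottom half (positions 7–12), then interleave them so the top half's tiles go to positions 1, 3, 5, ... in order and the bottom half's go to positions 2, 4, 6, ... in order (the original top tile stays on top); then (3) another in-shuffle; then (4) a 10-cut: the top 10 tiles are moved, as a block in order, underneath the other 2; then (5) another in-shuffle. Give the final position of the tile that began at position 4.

Track the tile from position 4 forward through each operation:
  after op 1 (in-shuffle): 4 → 8
  after op 2 (out-shuffle): 8 → 4
  after op 3 (in-shuffle): 4 → 8
  after op 4 (cut 10): 8 → 10
  after op 5 (in-shuffle): 10 → 7

7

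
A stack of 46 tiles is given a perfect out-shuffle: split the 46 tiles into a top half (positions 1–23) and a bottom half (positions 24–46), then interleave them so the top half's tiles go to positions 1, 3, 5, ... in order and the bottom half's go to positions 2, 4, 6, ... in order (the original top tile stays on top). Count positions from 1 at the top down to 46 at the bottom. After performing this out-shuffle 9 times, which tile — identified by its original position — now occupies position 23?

42

Work backwards from position 23, undoing one out-shuffle at a time:
23 ← 12 ← 29 ← 15 ← 8 ← 27 ← 14 ← 30 ← 38 ← 42
So the tile now at position 23 started at position 42.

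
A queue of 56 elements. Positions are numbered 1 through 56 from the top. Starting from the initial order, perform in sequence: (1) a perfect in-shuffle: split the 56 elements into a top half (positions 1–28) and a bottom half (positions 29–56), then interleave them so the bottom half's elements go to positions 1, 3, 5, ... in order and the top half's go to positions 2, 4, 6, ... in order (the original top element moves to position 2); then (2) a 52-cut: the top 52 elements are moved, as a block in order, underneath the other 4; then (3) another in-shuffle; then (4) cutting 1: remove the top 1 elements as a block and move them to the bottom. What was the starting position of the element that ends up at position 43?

Undo the operations in reverse order, starting from position 43:
  undo op 4 (cut 1): 43 ← 44
  undo op 3 (in-shuffle, from top half): 44 ← 22
  undo op 2 (cut 52): 22 ← 18
  undo op 1 (in-shuffle, from top half): 18 ← 9
So the element at position 43 came from original position 9.

9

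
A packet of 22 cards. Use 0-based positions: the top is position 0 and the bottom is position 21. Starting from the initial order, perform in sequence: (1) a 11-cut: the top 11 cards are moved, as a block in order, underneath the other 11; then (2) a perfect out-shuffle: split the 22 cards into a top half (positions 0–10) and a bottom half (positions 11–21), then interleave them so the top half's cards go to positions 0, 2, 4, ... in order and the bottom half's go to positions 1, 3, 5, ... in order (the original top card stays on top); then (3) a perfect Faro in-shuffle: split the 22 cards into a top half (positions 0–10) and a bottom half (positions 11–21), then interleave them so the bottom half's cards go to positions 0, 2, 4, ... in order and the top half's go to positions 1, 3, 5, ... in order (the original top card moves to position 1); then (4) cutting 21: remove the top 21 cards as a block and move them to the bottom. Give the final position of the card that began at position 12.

Track the card from position 12 forward through each operation:
  after op 1 (cut 11): 12 → 1
  after op 2 (out-shuffle): 1 → 2
  after op 3 (in-shuffle): 2 → 5
  after op 4 (cut 21): 5 → 6

6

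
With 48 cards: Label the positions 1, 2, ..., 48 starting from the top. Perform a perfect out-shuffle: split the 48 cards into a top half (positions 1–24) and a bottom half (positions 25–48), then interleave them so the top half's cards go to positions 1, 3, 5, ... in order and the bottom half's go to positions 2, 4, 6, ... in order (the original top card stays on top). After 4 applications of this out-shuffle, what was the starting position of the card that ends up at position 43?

Work backwards from position 43, undoing one out-shuffle at a time:
43 ← 22 ← 35 ← 18 ← 33
So the card now at position 43 started at position 33.

33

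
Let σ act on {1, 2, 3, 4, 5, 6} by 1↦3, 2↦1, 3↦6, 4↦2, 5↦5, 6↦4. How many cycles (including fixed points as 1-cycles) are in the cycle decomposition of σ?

Cycle decomposition: (1 3 6 4 2) (5).
2 cycles.

2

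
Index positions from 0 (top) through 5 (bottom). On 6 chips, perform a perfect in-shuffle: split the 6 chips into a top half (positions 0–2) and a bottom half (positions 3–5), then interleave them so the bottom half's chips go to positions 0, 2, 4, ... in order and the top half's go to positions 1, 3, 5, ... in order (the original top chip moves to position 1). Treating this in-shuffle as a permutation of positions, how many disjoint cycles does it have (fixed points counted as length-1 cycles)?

2

Trace each unvisited position around until it returns:
(0 1 3) (2 5 4)
2 cycles in total.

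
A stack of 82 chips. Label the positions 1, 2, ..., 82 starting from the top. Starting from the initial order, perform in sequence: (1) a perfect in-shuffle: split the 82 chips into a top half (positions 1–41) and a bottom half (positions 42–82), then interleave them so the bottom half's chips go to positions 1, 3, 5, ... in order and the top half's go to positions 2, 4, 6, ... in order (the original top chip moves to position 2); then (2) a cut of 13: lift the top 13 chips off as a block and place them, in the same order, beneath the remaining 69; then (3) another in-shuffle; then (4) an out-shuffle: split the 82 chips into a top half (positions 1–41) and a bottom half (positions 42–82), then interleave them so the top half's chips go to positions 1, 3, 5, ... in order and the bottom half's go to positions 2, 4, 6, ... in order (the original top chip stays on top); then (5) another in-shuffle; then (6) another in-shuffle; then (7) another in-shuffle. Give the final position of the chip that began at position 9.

69

Track the chip from position 9 forward through each operation:
  after op 1 (in-shuffle): 9 → 18
  after op 2 (cut 13): 18 → 5
  after op 3 (in-shuffle): 5 → 10
  after op 4 (out-shuffle): 10 → 19
  after op 5 (in-shuffle): 19 → 38
  after op 6 (in-shuffle): 38 → 76
  after op 7 (in-shuffle): 76 → 69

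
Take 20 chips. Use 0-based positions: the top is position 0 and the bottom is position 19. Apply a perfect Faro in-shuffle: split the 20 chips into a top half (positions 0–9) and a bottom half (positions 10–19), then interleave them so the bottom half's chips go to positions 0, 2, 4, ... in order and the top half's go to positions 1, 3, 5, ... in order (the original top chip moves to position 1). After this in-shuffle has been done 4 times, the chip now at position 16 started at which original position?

4

Work backwards from position 16, undoing one in-shuffle at a time:
16 ← 18 ← 19 ← 9 ← 4
So the chip now at position 16 started at position 4.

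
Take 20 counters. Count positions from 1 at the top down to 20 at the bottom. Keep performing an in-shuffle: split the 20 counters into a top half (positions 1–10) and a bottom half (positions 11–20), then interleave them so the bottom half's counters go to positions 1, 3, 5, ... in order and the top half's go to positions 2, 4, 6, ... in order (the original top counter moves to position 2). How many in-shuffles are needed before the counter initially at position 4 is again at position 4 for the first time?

6

Follow position 4 under repeated in-shuffles:
4 → 8 → 16 → 11 → 1 → 2 → 4
It first returns after 6 in-shuffles.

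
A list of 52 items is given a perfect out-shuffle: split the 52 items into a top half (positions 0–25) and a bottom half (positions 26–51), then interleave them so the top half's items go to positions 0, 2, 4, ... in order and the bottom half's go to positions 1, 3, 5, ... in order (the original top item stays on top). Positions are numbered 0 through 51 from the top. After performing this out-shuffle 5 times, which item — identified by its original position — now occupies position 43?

38

Work backwards from position 43, undoing one out-shuffle at a time:
43 ← 47 ← 49 ← 50 ← 25 ← 38
So the item now at position 43 started at position 38.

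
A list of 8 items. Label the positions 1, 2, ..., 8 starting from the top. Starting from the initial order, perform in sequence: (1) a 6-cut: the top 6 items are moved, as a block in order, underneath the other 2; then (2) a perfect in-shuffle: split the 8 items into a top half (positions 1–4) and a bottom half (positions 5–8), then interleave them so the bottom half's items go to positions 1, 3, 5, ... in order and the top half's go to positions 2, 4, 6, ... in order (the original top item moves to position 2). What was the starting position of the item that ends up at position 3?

4

Undo the operations in reverse order, starting from position 3:
  undo op 2 (in-shuffle, from bottom half): 3 ← 6
  undo op 1 (cut 6): 6 ← 4
So the item at position 3 came from original position 4.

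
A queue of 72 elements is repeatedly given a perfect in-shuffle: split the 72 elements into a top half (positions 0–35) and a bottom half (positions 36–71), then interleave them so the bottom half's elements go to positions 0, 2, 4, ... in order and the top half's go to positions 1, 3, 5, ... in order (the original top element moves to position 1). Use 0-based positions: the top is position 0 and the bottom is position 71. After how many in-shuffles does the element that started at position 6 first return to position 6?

9

Follow position 6 under repeated in-shuffles:
6 → 13 → 27 → 55 → 38 → 4 → 9 → 19 → 39 → 6
It first returns after 9 in-shuffles.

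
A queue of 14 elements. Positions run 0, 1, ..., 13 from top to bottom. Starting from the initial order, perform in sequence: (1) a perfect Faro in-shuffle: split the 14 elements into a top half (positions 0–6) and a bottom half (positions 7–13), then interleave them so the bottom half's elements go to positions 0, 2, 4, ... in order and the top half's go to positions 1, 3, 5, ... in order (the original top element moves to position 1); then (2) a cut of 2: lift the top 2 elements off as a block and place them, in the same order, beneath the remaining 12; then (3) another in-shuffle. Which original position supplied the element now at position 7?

2

Undo the operations in reverse order, starting from position 7:
  undo op 3 (in-shuffle, from top half): 7 ← 3
  undo op 2 (cut 2): 3 ← 5
  undo op 1 (in-shuffle, from top half): 5 ← 2
So the element at position 7 came from original position 2.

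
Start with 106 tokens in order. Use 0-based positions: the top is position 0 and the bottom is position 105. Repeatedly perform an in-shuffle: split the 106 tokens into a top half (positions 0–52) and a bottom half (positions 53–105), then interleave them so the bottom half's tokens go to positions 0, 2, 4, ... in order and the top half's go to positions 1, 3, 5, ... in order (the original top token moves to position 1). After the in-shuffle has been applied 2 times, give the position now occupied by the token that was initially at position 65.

49

Track the token's position through each in-shuffle:
65 → 24 → 49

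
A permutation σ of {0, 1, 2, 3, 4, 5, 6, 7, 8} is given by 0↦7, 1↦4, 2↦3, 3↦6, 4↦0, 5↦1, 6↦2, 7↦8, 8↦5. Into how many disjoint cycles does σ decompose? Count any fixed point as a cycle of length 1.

Cycle decomposition: (0 7 8 5 1 4) (2 3 6).
2 cycles.

2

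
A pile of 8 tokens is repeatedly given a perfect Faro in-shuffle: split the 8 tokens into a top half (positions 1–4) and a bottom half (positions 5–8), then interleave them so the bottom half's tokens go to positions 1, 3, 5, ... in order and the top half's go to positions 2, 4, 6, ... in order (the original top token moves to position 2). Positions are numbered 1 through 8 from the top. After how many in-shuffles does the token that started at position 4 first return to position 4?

6

Follow position 4 under repeated in-shuffles:
4 → 8 → 7 → 5 → 1 → 2 → 4
It first returns after 6 in-shuffles.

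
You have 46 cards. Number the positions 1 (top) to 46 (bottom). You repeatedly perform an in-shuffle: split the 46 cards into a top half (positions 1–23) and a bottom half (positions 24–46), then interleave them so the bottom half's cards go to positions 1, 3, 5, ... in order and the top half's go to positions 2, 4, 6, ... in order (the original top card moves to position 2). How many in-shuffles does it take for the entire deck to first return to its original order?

23

The in-shuffle permutes the 46 positions with cycle lengths [23, 23].
Every card is home exactly when every cycle has completed a whole number of laps, i.e. after lcm(23) = 23 in-shuffles.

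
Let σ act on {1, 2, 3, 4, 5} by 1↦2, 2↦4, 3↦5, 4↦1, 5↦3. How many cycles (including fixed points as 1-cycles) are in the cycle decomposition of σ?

Cycle decomposition: (1 2 4) (3 5).
2 cycles.

2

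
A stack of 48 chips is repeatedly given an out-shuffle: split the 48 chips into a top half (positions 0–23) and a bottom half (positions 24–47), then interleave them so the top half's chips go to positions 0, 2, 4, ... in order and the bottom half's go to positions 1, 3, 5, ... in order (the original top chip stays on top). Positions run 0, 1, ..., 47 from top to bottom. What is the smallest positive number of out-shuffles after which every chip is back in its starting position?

The out-shuffle permutes the 48 positions with cycle lengths [1, 1, 23, 23].
Every chip is home exactly when every cycle has completed a whole number of laps, i.e. after lcm(1, 23) = 23 out-shuffles.

23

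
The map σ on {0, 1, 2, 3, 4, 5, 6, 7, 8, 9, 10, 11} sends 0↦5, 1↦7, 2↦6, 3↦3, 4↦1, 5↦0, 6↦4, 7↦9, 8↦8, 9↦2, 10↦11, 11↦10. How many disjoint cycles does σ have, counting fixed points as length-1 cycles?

Cycle decomposition: (0 5) (1 7 9 2 6 4) (3) (8) (10 11).
5 cycles.

5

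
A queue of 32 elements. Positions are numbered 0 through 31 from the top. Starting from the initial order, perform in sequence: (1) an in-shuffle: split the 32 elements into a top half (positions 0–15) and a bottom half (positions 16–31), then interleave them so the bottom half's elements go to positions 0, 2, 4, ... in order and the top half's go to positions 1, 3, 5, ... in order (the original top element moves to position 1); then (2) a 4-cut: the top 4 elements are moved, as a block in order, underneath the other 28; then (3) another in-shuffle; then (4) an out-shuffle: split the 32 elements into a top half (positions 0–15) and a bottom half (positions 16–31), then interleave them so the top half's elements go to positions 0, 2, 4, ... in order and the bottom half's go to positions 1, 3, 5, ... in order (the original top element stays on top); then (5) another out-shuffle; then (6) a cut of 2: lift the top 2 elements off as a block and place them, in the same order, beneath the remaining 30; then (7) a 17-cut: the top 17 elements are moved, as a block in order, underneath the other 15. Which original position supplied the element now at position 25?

2

Undo the operations in reverse order, starting from position 25:
  undo op 7 (cut 17): 25 ← 10
  undo op 6 (cut 2): 10 ← 12
  undo op 5 (out-shuffle, from top half): 12 ← 6
  undo op 4 (out-shuffle, from top half): 6 ← 3
  undo op 3 (in-shuffle, from top half): 3 ← 1
  undo op 2 (cut 4): 1 ← 5
  undo op 1 (in-shuffle, from top half): 5 ← 2
So the element at position 25 came from original position 2.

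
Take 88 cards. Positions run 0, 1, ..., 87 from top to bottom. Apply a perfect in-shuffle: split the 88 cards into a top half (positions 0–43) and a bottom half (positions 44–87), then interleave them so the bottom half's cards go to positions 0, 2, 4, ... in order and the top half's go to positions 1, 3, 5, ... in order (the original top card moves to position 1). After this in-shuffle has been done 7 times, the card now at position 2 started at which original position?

47

Work backwards from position 2, undoing one in-shuffle at a time:
2 ← 45 ← 22 ← 55 ← 27 ← 13 ← 6 ← 47
So the card now at position 2 started at position 47.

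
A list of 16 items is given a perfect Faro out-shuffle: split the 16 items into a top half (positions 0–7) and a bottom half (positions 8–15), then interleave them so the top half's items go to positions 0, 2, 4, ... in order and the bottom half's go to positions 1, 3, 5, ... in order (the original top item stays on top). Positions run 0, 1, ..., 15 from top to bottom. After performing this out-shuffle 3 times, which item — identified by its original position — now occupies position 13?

11

Work backwards from position 13, undoing one out-shuffle at a time:
13 ← 14 ← 7 ← 11
So the item now at position 13 started at position 11.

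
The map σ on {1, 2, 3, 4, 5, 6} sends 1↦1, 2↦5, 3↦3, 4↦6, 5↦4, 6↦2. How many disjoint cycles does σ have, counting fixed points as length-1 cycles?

Cycle decomposition: (1) (2 5 4 6) (3).
3 cycles.

3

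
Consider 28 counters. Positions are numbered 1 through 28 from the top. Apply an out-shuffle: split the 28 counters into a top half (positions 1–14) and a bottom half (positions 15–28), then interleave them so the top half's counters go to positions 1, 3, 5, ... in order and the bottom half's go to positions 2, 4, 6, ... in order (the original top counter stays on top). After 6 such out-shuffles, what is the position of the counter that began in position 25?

Track the counter's position through each out-shuffle:
25 → 22 → 16 → 4 → 7 → 13 → 25

25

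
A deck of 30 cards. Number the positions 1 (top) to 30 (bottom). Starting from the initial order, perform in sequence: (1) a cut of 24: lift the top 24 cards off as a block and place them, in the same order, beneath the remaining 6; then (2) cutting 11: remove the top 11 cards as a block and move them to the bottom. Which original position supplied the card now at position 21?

Undo the operations in reverse order, starting from position 21:
  undo op 2 (cut 11): 21 ← 2
  undo op 1 (cut 24): 2 ← 26
So the card at position 21 came from original position 26.

26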